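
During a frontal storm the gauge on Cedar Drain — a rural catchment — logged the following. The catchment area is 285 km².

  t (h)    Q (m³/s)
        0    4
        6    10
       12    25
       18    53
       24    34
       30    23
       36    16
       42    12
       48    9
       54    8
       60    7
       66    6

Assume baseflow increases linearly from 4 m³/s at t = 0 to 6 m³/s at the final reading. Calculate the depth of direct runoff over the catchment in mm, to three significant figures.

d ≈ 11.1 mm

Direct runoff: 0.00, 5.82, 20.64, 48.45, 29.27, 18.09, 10.91, 6.73, 3.55, 2.36, 1.18, 0.00 m³/s; ΣQ_DR = 147.0 m³/s.
V = ΣQ_DR · Δt = 147.0 × 21600 s = 3.175 × 10^6 m³.
Over A = 285 km², depth = V / A = 11.1 mm.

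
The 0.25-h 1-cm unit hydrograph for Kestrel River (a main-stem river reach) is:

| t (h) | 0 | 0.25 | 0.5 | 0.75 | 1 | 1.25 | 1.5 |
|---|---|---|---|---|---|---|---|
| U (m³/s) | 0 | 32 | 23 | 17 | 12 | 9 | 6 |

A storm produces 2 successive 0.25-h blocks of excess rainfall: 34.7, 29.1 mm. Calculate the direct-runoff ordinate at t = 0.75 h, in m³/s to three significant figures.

Q ≈ 126 m³/s

By discrete convolution, Q_j = Σ (P_i / 10 mm) · U_{j−i}.
At t = 0.75 h (j=3): Q = (34.7/10)·17 + (29.1/10)·23 = 126 m³/s.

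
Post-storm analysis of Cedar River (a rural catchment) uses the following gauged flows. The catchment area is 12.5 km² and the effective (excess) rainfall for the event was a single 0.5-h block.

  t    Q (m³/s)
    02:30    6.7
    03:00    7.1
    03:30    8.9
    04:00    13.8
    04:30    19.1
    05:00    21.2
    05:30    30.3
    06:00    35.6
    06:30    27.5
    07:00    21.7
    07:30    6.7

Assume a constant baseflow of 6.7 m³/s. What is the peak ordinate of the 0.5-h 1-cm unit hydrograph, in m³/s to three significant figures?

U_p ≈ 16.1 m³/s

Direct runoff: 0.0, 0.4, 2.2, 7.1, 12.4, 14.5, 23.6, 28.9, 20.8, 15.0, 0.0 m³/s; ΣQ_DR = 124.9 m³/s, peak = 28.9 m³/s.
Runoff depth d = ΣQ_DR·Δt / A = 124.9 × 1800 / (12.5 km²) = 17.99 mm.
The 1-cm UH is the DRH scaled by (10 mm)/d, so U_p = 28.9 × 10/17.99 = 16.1 m³/s.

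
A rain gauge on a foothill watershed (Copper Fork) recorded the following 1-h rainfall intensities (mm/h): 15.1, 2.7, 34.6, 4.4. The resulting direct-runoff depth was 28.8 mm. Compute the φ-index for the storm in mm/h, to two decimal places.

φ ≈ 10.45 mm/h

Only the 2 blocks with intensity above φ contribute runoff: 15.1, 34.6 mm/h.
Σ(I−φ)·Δt = d  ⇒  (15.1+34.6 − 2φ)·1 = 28.8
φ = (49.70 − 28.8/1) / 2 = 10.45 mm/h.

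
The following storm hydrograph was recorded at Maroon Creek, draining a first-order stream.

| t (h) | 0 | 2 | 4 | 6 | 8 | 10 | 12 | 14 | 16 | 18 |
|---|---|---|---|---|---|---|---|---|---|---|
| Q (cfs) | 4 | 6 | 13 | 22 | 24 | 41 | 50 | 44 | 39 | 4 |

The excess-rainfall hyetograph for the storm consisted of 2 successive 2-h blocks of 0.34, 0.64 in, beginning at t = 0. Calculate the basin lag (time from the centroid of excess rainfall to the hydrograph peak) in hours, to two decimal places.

Centroid of excess rainfall: t_c = Σ P_i·t̄_i / ΣP_i = 2.3061 h (block centres at 1, 3 h).
Hydrograph peak occurs at t = 12 h, so basin lag t_L = 12 − 2.3061 = 9.69 h.

t_L ≈ 9.69 h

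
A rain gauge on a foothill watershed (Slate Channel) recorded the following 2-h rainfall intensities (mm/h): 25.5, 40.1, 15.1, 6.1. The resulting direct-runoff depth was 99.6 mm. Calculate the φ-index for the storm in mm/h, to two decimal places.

φ ≈ 10.30 mm/h

Only the 3 blocks with intensity above φ contribute runoff: 25.5, 40.1, 15.1 mm/h.
Σ(I−φ)·Δt = d  ⇒  (25.5+40.1+15.1 − 3φ)·2 = 99.6
φ = (80.70 − 99.6/2) / 3 = 10.30 mm/h.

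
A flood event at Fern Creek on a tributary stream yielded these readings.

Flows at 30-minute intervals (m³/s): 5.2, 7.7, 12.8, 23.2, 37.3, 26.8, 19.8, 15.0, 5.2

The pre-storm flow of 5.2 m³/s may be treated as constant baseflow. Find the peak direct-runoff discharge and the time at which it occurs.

Q_p = 32.1 m³/s at t = 2 h

Subtracting baseflow gives direct-runoff ordinates: 0.0, 2.5, 7.6, 18.0, 32.1, 21.6, 14.6, 9.8, 0.0 m³/s.
The maximum is 32.1 m³/s, occurring at the reading for t = 2 h.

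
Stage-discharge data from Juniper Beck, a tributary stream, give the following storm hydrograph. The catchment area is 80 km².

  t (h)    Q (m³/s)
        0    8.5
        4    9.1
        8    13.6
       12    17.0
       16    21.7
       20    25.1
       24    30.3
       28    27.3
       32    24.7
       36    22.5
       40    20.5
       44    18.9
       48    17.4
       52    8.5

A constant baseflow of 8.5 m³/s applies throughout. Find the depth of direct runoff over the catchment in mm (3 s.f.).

d ≈ 26.3 mm

Direct runoff: 0.0, 0.6, 5.1, 8.5, 13.2, 16.6, 21.8, 18.8, 16.2, 14.0, 12.0, 10.4, 8.9, 0.0 m³/s; ΣQ_DR = 146.1 m³/s.
V = ΣQ_DR · Δt = 146.1 × 14400 s = 2.104 × 10^6 m³.
Over A = 80 km², depth = V / A = 26.3 mm.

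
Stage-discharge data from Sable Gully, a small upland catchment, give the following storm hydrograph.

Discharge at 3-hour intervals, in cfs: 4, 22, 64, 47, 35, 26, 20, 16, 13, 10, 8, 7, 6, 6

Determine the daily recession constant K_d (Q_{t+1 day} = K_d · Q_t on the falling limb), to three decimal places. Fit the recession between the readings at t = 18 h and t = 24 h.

K_d ≈ 0.179

Between t = 18 h and t = 24 h the flow falls from 20 to 13 cfs over 2×3 h = 6 h.
Per-interval ratio K = (13/20)^(1/2) = 0.8062; K_d = K^(24/3) = 0.179.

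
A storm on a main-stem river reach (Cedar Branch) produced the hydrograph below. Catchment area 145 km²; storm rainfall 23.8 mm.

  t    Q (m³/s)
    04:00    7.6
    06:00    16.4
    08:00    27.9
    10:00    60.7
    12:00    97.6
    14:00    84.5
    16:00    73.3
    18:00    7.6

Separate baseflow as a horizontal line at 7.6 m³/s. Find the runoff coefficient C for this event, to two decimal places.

C ≈ 0.66

ΣQ_DR = 314.8 m³/s; V = ΣQ_DR·Δt = 2.267 × 10^6 m³.
Runoff depth d = V / A = 15.63 mm.
C = d / P = 15.63 / 23.8 = 0.66.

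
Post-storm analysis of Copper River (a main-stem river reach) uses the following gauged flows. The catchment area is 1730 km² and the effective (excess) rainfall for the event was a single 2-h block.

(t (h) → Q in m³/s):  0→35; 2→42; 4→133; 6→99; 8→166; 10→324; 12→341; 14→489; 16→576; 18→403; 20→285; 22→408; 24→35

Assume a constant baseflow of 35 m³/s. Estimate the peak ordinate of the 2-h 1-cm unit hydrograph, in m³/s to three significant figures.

Direct runoff: 0.0, 7.0, 98.0, 64.0, 131.0, 289.0, 306.0, 454.0, 541.0, 368.0, 250.0, 373.0, 0.0 m³/s; ΣQ_DR = 2881 m³/s, peak = 541.0 m³/s.
Runoff depth d = ΣQ_DR·Δt / A = 2881 × 7200 / (1730 km²) = 11.99 mm.
The 1-cm UH is the DRH scaled by (10 mm)/d, so U_p = 541.0 × 10/11.99 = 451 m³/s.

U_p ≈ 451 m³/s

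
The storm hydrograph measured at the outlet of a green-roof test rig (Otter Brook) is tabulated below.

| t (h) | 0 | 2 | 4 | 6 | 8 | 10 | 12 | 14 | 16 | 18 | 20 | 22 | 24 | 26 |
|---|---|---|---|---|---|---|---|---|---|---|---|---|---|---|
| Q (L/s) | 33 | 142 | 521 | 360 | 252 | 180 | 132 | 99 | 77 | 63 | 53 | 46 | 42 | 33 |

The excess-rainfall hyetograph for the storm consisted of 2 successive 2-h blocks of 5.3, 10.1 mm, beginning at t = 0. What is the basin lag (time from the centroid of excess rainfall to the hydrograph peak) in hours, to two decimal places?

t_L ≈ 1.69 h

Centroid of excess rainfall: t_c = Σ P_i·t̄_i / ΣP_i = 2.3117 h (block centres at 1, 3 h).
Hydrograph peak occurs at t = 4 h, so basin lag t_L = 4 − 2.3117 = 1.69 h.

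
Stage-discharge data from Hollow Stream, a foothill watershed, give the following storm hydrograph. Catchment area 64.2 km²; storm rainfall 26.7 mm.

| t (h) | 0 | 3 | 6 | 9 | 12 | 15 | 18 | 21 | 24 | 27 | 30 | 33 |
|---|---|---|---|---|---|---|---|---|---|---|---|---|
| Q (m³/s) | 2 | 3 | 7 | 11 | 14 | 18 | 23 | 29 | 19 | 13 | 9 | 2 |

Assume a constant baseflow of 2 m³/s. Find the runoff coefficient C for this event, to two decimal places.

ΣQ_DR = 126.0 m³/s; V = ΣQ_DR·Δt = 1.361 × 10^6 m³.
Runoff depth d = V / A = 21.20 mm.
C = d / P = 21.20 / 26.7 = 0.79.

C ≈ 0.79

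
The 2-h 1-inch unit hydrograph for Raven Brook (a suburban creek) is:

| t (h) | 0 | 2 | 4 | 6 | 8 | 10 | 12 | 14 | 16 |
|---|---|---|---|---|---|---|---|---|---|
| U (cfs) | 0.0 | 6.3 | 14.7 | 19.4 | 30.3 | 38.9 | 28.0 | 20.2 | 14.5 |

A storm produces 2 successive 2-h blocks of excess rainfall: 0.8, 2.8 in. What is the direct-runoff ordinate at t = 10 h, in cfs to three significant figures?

By discrete convolution, Q_j = Σ (P_i / 1 in) · U_{j−i}.
At t = 10 h (j=5): Q = (0.8/1)·38.9 + (2.8/1)·30.3 = 116 cfs.

Q ≈ 116 cfs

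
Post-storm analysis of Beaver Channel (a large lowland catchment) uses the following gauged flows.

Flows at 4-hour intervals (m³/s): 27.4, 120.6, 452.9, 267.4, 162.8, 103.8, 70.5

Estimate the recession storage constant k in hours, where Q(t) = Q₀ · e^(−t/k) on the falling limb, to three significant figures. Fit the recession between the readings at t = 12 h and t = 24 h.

On the falling limb, Q drops from 267.4 to 70.5 m³/s between t = 12 h and t = 24 h (Δt = 12 h).
k = −Δt / ln(Q₂/Q₁) = −12 / ln(70.5/267.4) = 9.00 h.

k ≈ 9.00 h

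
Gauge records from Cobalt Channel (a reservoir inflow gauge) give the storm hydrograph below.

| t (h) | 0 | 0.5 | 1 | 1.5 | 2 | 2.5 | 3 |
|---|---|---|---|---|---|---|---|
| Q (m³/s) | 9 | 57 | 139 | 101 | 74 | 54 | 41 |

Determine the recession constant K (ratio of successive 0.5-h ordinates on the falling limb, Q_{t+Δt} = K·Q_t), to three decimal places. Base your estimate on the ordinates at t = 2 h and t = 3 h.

K ≈ 0.744

Using the recession-limb readings at t = 2 h and t = 3 h: Q falls from 74 to 41 m³/s over 2 intervals.
K = (Q₂/Q₁)^(1/2) = (41/74)^(1/2) = 0.744.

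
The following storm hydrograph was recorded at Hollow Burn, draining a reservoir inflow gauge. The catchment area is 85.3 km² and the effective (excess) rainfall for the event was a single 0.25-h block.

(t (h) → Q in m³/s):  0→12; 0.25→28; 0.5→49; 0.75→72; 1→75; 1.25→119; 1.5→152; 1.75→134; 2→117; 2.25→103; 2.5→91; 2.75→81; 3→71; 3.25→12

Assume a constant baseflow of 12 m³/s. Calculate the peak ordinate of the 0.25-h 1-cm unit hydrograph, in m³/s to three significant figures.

U_p ≈ 140 m³/s

Direct runoff: 0.0, 16.0, 37.0, 60.0, 63.0, 107.0, 140.0, 122.0, 105.0, 91.0, 79.0, 69.0, 59.0, 0.0 m³/s; ΣQ_DR = 948.0 m³/s, peak = 140.0 m³/s.
Runoff depth d = ΣQ_DR·Δt / A = 948.0 × 900 / (85.3 km²) = 10.00 mm.
The 1-cm UH is the DRH scaled by (10 mm)/d, so U_p = 140.0 × 10/10.00 = 140 m³/s.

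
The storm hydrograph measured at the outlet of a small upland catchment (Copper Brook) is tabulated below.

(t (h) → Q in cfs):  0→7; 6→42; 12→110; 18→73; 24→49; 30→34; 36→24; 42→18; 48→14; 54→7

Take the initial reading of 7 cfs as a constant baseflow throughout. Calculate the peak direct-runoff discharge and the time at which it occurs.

Q_p = 103.0 cfs at t = 12 h

Subtracting baseflow gives direct-runoff ordinates: 0.0, 35.0, 103.0, 66.0, 42.0, 27.0, 17.0, 11.0, 7.0, 0.0 cfs.
The maximum is 103.0 cfs, occurring at the reading for t = 12 h.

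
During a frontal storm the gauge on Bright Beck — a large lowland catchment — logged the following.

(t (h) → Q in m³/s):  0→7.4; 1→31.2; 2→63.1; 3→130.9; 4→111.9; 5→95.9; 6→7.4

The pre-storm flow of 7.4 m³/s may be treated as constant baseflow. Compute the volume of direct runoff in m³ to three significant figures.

V ≈ 1.43 × 10^6 m³

Direct-runoff ordinates (Q − Q_b): 0.0, 23.8, 55.7, 123.5, 104.5, 88.5, 0.0 m³/s.
ΣQ_DR = 396.0 m³/s.
With Δt = 1 h = 3600 s, V = ΣQ_DR · Δt = 396.0 × 3600 = 1.43 × 10^6 m³.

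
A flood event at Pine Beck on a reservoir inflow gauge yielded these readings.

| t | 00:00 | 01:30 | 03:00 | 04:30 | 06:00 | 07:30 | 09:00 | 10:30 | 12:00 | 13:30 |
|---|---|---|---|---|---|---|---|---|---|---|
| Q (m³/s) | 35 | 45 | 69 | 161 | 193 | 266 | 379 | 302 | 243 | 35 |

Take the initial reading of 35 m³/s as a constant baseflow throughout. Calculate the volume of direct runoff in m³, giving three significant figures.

V ≈ 7.44 × 10^6 m³

Direct-runoff ordinates (Q − Q_b): 0.0, 10.0, 34.0, 126.0, 158.0, 231.0, 344.0, 267.0, 208.0, 0.0 m³/s.
ΣQ_DR = 1378 m³/s.
With Δt = 1.5 h = 5400 s, V = ΣQ_DR · Δt = 1378 × 5400 = 7.44 × 10^6 m³.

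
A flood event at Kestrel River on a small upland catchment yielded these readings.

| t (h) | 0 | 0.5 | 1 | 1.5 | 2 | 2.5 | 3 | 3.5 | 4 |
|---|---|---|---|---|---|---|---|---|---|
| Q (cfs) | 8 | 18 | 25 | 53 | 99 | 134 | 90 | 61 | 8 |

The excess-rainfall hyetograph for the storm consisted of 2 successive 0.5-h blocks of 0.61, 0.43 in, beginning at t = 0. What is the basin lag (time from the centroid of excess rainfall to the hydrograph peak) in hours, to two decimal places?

t_L ≈ 2.04 h

Centroid of excess rainfall: t_c = Σ P_i·t̄_i / ΣP_i = 0.4567 h (block centres at 0.25, 0.75 h).
Hydrograph peak occurs at t = 2.5 h, so basin lag t_L = 2.5 − 0.4567 = 2.04 h.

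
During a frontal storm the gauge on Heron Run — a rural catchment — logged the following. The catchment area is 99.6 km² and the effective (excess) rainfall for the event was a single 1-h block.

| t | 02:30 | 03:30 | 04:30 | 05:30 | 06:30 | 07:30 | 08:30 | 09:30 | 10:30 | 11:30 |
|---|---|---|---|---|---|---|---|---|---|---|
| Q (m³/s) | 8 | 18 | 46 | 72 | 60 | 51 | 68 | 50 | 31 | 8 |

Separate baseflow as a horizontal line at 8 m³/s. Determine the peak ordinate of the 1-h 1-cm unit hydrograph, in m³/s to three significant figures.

Direct runoff: 0.0, 10.0, 38.0, 64.0, 52.0, 43.0, 60.0, 42.0, 23.0, 0.0 m³/s; ΣQ_DR = 332.0 m³/s, peak = 64.0 m³/s.
Runoff depth d = ΣQ_DR·Δt / A = 332.0 × 3600 / (99.6 km²) = 12.00 mm.
The 1-cm UH is the DRH scaled by (10 mm)/d, so U_p = 64.0 × 10/12.00 = 53.3 m³/s.

U_p ≈ 53.3 m³/s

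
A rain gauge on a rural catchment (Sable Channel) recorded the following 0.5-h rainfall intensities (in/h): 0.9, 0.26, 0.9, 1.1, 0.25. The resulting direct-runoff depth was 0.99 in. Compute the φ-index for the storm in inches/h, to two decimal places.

φ ≈ 0.31 in/h

Only the 3 blocks with intensity above φ contribute runoff: 0.9, 0.9, 1.1 in/h.
Σ(I−φ)·Δt = d  ⇒  (0.9+0.9+1.1 − 3φ)·0.5 = 0.99
φ = (2.900 − 0.99/0.5) / 3 = 0.31 in/h.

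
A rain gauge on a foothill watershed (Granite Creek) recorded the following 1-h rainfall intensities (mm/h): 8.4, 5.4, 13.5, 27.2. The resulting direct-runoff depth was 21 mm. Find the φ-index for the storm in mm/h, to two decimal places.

Only the 2 blocks with intensity above φ contribute runoff: 13.5, 27.2 mm/h.
Σ(I−φ)·Δt = d  ⇒  (13.5+27.2 − 2φ)·1 = 21
φ = (40.70 − 21/1) / 2 = 9.85 mm/h.

φ ≈ 9.85 mm/h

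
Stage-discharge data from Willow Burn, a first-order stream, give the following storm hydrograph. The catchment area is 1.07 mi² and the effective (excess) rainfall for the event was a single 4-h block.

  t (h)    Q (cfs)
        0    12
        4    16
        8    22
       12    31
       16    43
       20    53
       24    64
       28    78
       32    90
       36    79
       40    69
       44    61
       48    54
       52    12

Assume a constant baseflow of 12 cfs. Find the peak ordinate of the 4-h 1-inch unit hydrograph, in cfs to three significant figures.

Direct runoff: 0.0, 4.0, 10.0, 19.0, 31.0, 41.0, 52.0, 66.0, 78.0, 67.0, 57.0, 49.0, 42.0, 0.0 cfs; ΣQ_DR = 516.0 cfs, peak = 78.0 cfs.
Runoff depth d = ΣQ_DR·Δt / A = 516.0 × 14400 / (1.07 mi²) = 2.989 in.
The 1-inch UH is the DRH scaled by (1 in)/d, so U_p = 78.0 × 1/2.989 = 26.1 cfs.

U_p ≈ 26.1 cfs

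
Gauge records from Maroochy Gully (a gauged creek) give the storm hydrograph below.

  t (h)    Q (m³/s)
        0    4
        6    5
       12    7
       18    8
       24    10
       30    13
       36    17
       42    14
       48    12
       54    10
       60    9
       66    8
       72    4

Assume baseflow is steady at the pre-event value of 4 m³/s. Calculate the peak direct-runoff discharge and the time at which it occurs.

Subtracting baseflow gives direct-runoff ordinates: 0.0, 1.0, 3.0, 4.0, 6.0, 9.0, 13.0, 10.0, 8.0, 6.0, 5.0, 4.0, 0.0 m³/s.
The maximum is 13.0 m³/s, occurring at the reading for t = 36 h.

Q_p = 13.0 m³/s at t = 36 h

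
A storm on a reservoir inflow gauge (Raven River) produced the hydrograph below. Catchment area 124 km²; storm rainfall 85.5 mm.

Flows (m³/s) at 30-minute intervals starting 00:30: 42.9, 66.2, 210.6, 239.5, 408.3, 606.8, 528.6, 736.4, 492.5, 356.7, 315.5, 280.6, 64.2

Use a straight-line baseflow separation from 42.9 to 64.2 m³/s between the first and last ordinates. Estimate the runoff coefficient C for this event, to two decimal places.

C ≈ 0.62

ΣQ_DR = 3653 m³/s; V = ΣQ_DR·Δt = 6.575 × 10^6 m³.
Runoff depth d = V / A = 53.02 mm.
C = d / P = 53.02 / 85.5 = 0.62.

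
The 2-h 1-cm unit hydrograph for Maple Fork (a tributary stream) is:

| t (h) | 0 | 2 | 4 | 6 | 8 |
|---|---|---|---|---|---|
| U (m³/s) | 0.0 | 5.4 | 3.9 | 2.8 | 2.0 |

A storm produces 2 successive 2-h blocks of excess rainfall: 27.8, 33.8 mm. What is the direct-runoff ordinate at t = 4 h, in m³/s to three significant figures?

Q ≈ 29.1 m³/s

By discrete convolution, Q_j = Σ (P_i / 10 mm) · U_{j−i}.
At t = 4 h (j=2): Q = (27.8/10)·3.9 + (33.8/10)·5.4 = 29.1 m³/s.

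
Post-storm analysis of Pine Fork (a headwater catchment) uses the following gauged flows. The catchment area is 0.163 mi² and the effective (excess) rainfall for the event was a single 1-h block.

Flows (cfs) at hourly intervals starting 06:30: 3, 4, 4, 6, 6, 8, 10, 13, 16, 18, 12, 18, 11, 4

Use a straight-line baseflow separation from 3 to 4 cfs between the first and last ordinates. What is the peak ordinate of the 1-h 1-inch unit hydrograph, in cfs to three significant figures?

Direct runoff: 0.00, 0.92, 0.85, 2.77, 2.69, 4.62, 6.54, 9.46, 12.38, 14.31, 8.23, 14.15, 7.08, 0.00 cfs; ΣQ_DR = 84.00 cfs, peak = 14.31 cfs.
Runoff depth d = ΣQ_DR·Δt / A = 84.00 × 3600 / (0.163 mi²) = 0.7986 in.
The 1-inch UH is the DRH scaled by (1 in)/d, so U_p = 14.31 × 1/0.7986 = 17.9 cfs.

U_p ≈ 17.9 cfs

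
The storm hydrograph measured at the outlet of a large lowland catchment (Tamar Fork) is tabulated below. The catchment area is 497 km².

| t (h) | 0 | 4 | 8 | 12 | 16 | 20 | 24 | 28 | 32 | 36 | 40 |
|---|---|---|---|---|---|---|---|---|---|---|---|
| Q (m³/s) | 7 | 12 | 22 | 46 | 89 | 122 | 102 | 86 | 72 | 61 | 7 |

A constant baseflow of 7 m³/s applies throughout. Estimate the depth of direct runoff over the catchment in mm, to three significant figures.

d ≈ 15.9 mm

Direct runoff: 0.0, 5.0, 15.0, 39.0, 82.0, 115.0, 95.0, 79.0, 65.0, 54.0, 0.0 m³/s; ΣQ_DR = 549.0 m³/s.
V = ΣQ_DR · Δt = 549.0 × 14400 s = 7.906 × 10^6 m³.
Over A = 497 km², depth = V / A = 15.9 mm.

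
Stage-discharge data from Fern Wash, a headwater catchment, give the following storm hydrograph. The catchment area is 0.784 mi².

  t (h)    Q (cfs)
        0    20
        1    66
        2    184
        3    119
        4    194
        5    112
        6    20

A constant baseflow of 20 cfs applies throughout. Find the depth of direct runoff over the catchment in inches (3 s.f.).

Direct runoff: 0.0, 46.0, 164.0, 99.0, 174.0, 92.0, 0.0 cfs; ΣQ_DR = 575.0 cfs.
V = ΣQ_DR · Δt = 575.0 × 3600 s = 2.070 × 10^6 ft³.
Over A = 0.784 mi², depth = V / A = 1.14 in.

d ≈ 1.14 in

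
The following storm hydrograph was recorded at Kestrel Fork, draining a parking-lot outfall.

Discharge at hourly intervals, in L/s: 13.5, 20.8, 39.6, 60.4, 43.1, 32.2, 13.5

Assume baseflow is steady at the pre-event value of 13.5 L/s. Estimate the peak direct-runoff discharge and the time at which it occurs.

Subtracting baseflow gives direct-runoff ordinates: 0.0, 7.3, 26.1, 46.9, 29.6, 18.7, 0.0 L/s.
The maximum is 46.9 L/s, occurring at the reading for t = 3 h.

Q_p = 46.9 L/s at t = 3 h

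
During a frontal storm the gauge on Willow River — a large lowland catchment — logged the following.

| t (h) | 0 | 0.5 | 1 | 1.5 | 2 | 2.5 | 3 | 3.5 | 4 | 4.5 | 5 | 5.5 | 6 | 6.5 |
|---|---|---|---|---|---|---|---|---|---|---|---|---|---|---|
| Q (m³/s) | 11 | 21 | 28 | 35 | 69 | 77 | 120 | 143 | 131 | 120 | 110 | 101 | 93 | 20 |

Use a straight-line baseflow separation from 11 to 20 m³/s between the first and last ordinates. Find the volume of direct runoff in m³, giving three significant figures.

V ≈ 1.55 × 10^6 m³

Direct-runoff ordinates (Q − Q_b): 0.00, 9.31, 15.62, 21.92, 55.23, 62.54, 104.85, 127.15, 114.46, 102.77, 92.08, 82.38, 73.69, 0.00 m³/s.
ΣQ_DR = 862.0 m³/s.
With Δt = 0.5 h = 1800 s, V = ΣQ_DR · Δt = 862.0 × 1800 = 1.55 × 10^6 m³.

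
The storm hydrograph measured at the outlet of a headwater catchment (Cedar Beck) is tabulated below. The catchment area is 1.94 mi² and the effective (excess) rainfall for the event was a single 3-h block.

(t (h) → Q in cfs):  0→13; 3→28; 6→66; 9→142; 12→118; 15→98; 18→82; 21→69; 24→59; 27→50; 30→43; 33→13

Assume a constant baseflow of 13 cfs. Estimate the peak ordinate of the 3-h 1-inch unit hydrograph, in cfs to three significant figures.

U_p ≈ 86.1 cfs

Direct runoff: 0.0, 15.0, 53.0, 129.0, 105.0, 85.0, 69.0, 56.0, 46.0, 37.0, 30.0, 0.0 cfs; ΣQ_DR = 625.0 cfs, peak = 129.0 cfs.
Runoff depth d = ΣQ_DR·Δt / A = 625.0 × 10800 / (1.94 mi²) = 1.498 in.
The 1-inch UH is the DRH scaled by (1 in)/d, so U_p = 129.0 × 1/1.498 = 86.1 cfs.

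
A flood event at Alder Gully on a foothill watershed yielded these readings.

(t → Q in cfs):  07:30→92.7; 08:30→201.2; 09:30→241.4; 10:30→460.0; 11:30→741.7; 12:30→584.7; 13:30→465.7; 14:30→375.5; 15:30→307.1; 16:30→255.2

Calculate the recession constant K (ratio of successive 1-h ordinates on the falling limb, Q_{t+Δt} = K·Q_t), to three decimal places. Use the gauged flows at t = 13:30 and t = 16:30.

K ≈ 0.818

Using the recession-limb readings at t = 13:30 and t = 16:30: Q falls from 465.7 to 255.2 cfs over 3 intervals.
K = (Q₂/Q₁)^(1/3) = (255.2/465.7)^(1/3) = 0.818.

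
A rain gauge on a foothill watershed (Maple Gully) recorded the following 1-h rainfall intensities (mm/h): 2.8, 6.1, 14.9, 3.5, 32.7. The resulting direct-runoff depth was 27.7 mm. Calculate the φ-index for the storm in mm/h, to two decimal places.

φ ≈ 9.95 mm/h

Only the 2 blocks with intensity above φ contribute runoff: 14.9, 32.7 mm/h.
Σ(I−φ)·Δt = d  ⇒  (14.9+32.7 − 2φ)·1 = 27.7
φ = (47.60 − 27.7/1) / 2 = 9.95 mm/h.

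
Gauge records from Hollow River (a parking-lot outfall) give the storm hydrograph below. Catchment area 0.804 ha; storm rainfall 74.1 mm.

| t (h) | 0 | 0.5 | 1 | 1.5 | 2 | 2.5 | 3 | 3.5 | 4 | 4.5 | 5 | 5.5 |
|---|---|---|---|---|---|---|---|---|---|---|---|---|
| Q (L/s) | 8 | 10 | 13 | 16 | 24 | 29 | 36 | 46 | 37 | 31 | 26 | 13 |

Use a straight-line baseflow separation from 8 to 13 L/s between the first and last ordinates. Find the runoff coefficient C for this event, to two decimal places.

C ≈ 0.49

ΣQ_DR = 163.0 L/s; V = ΣQ_DR·Δt = 2.934 × 10^5 L.
Runoff depth d = V / A = 36.49 mm.
C = d / P = 36.49 / 74.1 = 0.49.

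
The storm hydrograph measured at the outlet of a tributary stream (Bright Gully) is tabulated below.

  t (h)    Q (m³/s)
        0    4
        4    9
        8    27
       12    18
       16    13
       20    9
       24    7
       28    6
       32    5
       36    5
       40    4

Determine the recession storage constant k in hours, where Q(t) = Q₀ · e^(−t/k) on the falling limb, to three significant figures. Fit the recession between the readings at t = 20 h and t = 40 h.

On the falling limb, Q drops from 9 to 4 m³/s between t = 20 h and t = 40 h (Δt = 20 h).
k = −Δt / ln(Q₂/Q₁) = −20 / ln(4/9) = 24.7 h.

k ≈ 24.7 h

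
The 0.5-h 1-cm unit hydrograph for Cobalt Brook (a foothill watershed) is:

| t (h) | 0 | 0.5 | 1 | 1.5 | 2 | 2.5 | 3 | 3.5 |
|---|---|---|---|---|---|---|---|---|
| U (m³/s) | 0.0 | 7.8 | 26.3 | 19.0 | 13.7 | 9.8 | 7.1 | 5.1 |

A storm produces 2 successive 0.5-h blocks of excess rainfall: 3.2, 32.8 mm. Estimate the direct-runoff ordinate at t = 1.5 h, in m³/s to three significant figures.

Q ≈ 92.3 m³/s

By discrete convolution, Q_j = Σ (P_i / 10 mm) · U_{j−i}.
At t = 1.5 h (j=3): Q = (3.2/10)·19.0 + (32.8/10)·26.3 = 92.3 m³/s.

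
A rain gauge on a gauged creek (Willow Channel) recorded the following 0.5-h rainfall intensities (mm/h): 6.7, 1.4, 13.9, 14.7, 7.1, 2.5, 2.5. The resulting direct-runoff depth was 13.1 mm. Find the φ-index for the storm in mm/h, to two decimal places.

Only the 4 blocks with intensity above φ contribute runoff: 6.7, 13.9, 14.7, 7.1 mm/h.
Σ(I−φ)·Δt = d  ⇒  (6.7+13.9+14.7+7.1 − 4φ)·0.5 = 13.1
φ = (42.40 − 13.1/0.5) / 4 = 4.05 mm/h.

φ ≈ 4.05 mm/h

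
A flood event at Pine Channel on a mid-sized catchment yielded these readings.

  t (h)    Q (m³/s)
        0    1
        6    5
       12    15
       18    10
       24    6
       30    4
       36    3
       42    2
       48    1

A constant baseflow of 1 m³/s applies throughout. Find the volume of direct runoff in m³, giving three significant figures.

Direct-runoff ordinates (Q − Q_b): 0.0, 4.0, 14.0, 9.0, 5.0, 3.0, 2.0, 1.0, 0.0 m³/s.
ΣQ_DR = 38.00 m³/s.
With Δt = 6 h = 21600 s, V = ΣQ_DR · Δt = 38.00 × 21600 = 8.21 × 10^5 m³.

V ≈ 8.21 × 10^5 m³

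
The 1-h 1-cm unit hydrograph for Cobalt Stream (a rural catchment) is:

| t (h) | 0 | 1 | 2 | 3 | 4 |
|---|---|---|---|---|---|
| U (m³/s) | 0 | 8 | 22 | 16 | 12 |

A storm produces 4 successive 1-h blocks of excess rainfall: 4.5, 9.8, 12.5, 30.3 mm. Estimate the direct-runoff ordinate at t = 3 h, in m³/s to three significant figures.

Q ≈ 38.8 m³/s

By discrete convolution, Q_j = Σ (P_i / 10 mm) · U_{j−i}.
At t = 3 h (j=3): Q = (4.5/10)·16 + (9.8/10)·22 + (12.5/10)·8 + (30.3/10)·0 = 38.8 m³/s.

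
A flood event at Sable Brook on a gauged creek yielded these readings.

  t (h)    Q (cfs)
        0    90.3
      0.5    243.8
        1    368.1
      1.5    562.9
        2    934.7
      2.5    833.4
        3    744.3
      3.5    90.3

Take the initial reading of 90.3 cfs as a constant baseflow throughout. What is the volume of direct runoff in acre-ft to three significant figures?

V ≈ 130 acre-ft

Direct-runoff ordinates (Q − Q_b): 0.0, 153.5, 277.8, 472.6, 844.4, 743.1, 654.0, 0.0 cfs.
ΣQ_DR = 3145 cfs.
With Δt = 0.5 h = 1800 s, V = ΣQ_DR · Δt = 3145 × 1800 = 5.66 × 10^6 ft³ = 130 acre-ft.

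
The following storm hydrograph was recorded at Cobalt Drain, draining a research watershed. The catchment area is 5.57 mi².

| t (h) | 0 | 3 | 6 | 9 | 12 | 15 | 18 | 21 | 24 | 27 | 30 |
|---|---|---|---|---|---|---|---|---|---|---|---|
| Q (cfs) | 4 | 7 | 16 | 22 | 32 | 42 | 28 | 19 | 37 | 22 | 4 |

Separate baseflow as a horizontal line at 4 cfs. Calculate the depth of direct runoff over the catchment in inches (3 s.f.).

Direct runoff: 0.0, 3.0, 12.0, 18.0, 28.0, 38.0, 24.0, 15.0, 33.0, 18.0, 0.0 cfs; ΣQ_DR = 189.0 cfs.
V = ΣQ_DR · Δt = 189.0 × 10800 s = 2.041 × 10^6 ft³.
Over A = 5.57 mi², depth = V / A = 0.158 in.

d ≈ 0.158 in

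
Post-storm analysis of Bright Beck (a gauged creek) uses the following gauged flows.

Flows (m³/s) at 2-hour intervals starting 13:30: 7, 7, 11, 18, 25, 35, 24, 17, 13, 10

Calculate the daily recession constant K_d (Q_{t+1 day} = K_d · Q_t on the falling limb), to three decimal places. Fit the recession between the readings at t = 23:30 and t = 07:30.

Between t = 23:30 and t = 07:30 the flow falls from 35 to 10 m³/s over 4×2 h = 8 h.
Per-interval ratio K = (10/35)^(1/4) = 0.7311; K_d = K^(24/2) = 0.023.

K_d ≈ 0.023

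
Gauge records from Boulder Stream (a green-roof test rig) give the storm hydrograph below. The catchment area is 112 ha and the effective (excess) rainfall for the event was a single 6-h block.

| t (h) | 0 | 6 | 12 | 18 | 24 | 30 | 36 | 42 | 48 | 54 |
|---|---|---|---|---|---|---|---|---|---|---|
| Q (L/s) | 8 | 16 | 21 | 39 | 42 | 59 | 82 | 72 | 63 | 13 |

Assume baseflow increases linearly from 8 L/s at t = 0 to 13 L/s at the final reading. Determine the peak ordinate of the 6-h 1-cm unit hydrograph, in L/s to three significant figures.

U_p ≈ 118 L/s

Direct runoff: 0.00, 7.44, 11.89, 29.33, 31.78, 48.22, 70.67, 60.11, 50.56, 0.00 L/s; ΣQ_DR = 310.0 L/s, peak = 70.67 L/s.
Runoff depth d = ΣQ_DR·Δt / A = 310.0 × 21600 / (112 ha) = 5.979 mm.
The 1-cm UH is the DRH scaled by (10 mm)/d, so U_p = 70.67 × 10/5.979 = 118 L/s.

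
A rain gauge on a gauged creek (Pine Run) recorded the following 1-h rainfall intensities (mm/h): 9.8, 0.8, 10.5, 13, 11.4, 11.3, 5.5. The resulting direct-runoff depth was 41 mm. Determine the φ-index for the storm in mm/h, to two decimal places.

Only the 6 blocks with intensity above φ contribute runoff: 9.8, 10.5, 13, 11.4, 11.3, 5.5 mm/h.
Σ(I−φ)·Δt = d  ⇒  (9.8+10.5+13+11.4+11.3+5.5 − 6φ)·1 = 41
φ = (61.50 − 41/1) / 6 = 3.42 mm/h.

φ ≈ 3.42 mm/h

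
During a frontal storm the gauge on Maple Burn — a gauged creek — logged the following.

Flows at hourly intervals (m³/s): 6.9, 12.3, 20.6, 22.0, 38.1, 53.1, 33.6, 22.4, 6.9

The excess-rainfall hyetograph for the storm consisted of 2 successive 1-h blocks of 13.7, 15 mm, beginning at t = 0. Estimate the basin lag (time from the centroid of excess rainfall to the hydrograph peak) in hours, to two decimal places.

Centroid of excess rainfall: t_c = Σ P_i·t̄_i / ΣP_i = 1.0226 h (block centres at 0.5, 1.5 h).
Hydrograph peak occurs at t = 5 h, so basin lag t_L = 5 − 1.0226 = 3.98 h.

t_L ≈ 3.98 h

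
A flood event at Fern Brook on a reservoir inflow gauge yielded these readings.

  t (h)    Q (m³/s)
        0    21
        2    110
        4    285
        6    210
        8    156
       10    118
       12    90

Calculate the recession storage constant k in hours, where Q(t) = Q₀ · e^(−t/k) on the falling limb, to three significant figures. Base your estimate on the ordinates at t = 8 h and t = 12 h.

On the falling limb, Q drops from 156 to 90 m³/s between t = 8 h and t = 12 h (Δt = 4 h).
k = −Δt / ln(Q₂/Q₁) = −4 / ln(90/156) = 7.27 h.

k ≈ 7.27 h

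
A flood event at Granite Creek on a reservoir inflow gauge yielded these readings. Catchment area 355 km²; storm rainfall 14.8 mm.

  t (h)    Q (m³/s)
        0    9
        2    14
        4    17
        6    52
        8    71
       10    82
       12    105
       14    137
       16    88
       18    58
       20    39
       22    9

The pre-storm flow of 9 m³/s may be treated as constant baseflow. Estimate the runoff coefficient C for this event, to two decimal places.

C ≈ 0.79

ΣQ_DR = 573.0 m³/s; V = ΣQ_DR·Δt = 4.126 × 10^6 m³.
Runoff depth d = V / A = 11.62 mm.
C = d / P = 11.62 / 14.8 = 0.79.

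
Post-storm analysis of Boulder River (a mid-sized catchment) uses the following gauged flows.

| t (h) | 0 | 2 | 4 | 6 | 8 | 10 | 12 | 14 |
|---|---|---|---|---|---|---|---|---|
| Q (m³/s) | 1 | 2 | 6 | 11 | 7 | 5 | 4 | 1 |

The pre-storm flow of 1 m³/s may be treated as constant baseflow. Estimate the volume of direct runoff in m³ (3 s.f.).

V ≈ 2.09 × 10^5 m³

Direct-runoff ordinates (Q − Q_b): 0.0, 1.0, 5.0, 10.0, 6.0, 4.0, 3.0, 0.0 m³/s.
ΣQ_DR = 29.00 m³/s.
With Δt = 2 h = 7200 s, V = ΣQ_DR · Δt = 29.00 × 7200 = 2.09 × 10^5 m³.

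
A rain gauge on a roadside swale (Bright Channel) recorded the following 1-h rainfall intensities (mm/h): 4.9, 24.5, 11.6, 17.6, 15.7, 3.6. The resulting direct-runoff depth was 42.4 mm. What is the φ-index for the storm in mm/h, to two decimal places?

φ ≈ 6.75 mm/h

Only the 4 blocks with intensity above φ contribute runoff: 24.5, 11.6, 17.6, 15.7 mm/h.
Σ(I−φ)·Δt = d  ⇒  (24.5+11.6+17.6+15.7 − 4φ)·1 = 42.4
φ = (69.40 − 42.4/1) / 4 = 6.75 mm/h.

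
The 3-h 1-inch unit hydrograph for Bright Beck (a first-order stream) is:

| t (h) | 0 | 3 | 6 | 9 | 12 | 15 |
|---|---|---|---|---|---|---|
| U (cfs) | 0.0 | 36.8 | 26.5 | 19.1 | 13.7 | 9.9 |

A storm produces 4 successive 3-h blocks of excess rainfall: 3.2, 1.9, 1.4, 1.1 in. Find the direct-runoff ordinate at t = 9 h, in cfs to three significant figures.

Q ≈ 163 cfs

By discrete convolution, Q_j = Σ (P_i / 1 in) · U_{j−i}.
At t = 9 h (j=3): Q = (3.2/1)·19.1 + (1.9/1)·26.5 + (1.4/1)·36.8 + (1.1/1)·0.0 = 163 cfs.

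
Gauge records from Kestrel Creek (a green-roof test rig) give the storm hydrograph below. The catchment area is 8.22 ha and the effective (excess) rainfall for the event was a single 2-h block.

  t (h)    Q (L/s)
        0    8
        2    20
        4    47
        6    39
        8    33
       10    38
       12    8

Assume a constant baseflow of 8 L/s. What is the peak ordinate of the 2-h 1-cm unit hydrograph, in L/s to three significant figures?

U_p ≈ 32.5 L/s

Direct runoff: 0.0, 12.0, 39.0, 31.0, 25.0, 30.0, 0.0 L/s; ΣQ_DR = 137.0 L/s, peak = 39.0 L/s.
Runoff depth d = ΣQ_DR·Δt / A = 137.0 × 7200 / (8.22 ha) = 12.00 mm.
The 1-cm UH is the DRH scaled by (10 mm)/d, so U_p = 39.0 × 10/12.00 = 32.5 L/s.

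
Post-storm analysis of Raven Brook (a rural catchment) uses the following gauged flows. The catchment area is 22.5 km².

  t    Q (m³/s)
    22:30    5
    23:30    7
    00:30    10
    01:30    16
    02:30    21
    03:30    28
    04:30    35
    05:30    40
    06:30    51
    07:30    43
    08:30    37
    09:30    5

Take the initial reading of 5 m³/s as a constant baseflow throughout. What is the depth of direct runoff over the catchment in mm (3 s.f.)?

d ≈ 38.1 mm

Direct runoff: 0.0, 2.0, 5.0, 11.0, 16.0, 23.0, 30.0, 35.0, 46.0, 38.0, 32.0, 0.0 m³/s; ΣQ_DR = 238.0 m³/s.
V = ΣQ_DR · Δt = 238.0 × 3600 s = 8.568 × 10^5 m³.
Over A = 22.5 km², depth = V / A = 38.1 mm.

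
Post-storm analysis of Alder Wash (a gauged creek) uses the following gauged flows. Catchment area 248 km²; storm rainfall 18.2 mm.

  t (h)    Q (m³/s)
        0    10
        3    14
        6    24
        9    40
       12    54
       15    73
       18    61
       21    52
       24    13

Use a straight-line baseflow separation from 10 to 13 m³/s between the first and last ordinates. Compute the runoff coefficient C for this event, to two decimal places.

ΣQ_DR = 237.5 m³/s; V = ΣQ_DR·Δt = 2.565 × 10^6 m³.
Runoff depth d = V / A = 10.34 mm.
C = d / P = 10.34 / 18.2 = 0.57.

C ≈ 0.57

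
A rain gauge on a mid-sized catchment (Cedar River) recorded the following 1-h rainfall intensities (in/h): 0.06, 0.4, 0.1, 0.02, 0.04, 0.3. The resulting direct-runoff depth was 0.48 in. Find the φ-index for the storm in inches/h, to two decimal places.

Only the 2 blocks with intensity above φ contribute runoff: 0.4, 0.3 in/h.
Σ(I−φ)·Δt = d  ⇒  (0.4+0.3 − 2φ)·1 = 0.48
φ = (0.7000 − 0.48/1) / 2 = 0.11 in/h.

φ ≈ 0.11 in/h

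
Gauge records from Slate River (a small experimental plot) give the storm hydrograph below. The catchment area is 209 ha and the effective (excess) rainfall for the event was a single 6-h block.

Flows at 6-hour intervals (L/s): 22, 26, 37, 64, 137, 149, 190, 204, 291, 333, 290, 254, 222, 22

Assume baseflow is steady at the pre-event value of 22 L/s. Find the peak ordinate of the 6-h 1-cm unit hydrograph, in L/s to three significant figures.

U_p ≈ 156 L/s

Direct runoff: 0.0, 4.0, 15.0, 42.0, 115.0, 127.0, 168.0, 182.0, 269.0, 311.0, 268.0, 232.0, 200.0, 0.0 L/s; ΣQ_DR = 1933 L/s, peak = 311.0 L/s.
Runoff depth d = ΣQ_DR·Δt / A = 1933 × 21600 / (209 ha) = 19.98 mm.
The 1-cm UH is the DRH scaled by (10 mm)/d, so U_p = 311.0 × 10/19.98 = 156 L/s.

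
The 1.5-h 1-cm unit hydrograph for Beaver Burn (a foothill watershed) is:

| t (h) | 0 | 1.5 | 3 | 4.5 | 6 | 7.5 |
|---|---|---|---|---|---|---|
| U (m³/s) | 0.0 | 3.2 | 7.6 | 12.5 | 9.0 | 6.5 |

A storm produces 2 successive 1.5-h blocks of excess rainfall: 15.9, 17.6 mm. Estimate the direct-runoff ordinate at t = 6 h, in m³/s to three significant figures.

By discrete convolution, Q_j = Σ (P_i / 10 mm) · U_{j−i}.
At t = 6 h (j=4): Q = (15.9/10)·9.0 + (17.6/10)·12.5 = 36.3 m³/s.

Q ≈ 36.3 m³/s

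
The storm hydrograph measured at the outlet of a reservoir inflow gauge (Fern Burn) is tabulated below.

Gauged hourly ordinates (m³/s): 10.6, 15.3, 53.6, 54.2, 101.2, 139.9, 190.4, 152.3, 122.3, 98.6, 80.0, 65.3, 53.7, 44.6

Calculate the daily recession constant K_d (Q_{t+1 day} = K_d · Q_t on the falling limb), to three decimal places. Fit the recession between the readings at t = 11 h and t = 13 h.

Between t = 11 h and t = 13 h the flow falls from 65.3 to 44.6 m³/s over 2×1 h = 2 h.
Per-interval ratio K = (44.6/65.3)^(1/2) = 0.8264; K_d = K^(24/1) = 0.010.

K_d ≈ 0.010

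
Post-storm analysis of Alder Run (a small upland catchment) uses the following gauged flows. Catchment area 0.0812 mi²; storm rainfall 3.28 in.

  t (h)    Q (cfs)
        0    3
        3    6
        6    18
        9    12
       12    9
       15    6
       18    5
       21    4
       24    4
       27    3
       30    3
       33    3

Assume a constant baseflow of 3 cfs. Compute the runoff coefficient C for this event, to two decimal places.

C ≈ 0.70

ΣQ_DR = 40.00 cfs; V = ΣQ_DR·Δt = 4.320 × 10^5 ft³.
Runoff depth d = V / A = 2.290 in.
C = d / P = 2.290 / 3.28 = 0.70.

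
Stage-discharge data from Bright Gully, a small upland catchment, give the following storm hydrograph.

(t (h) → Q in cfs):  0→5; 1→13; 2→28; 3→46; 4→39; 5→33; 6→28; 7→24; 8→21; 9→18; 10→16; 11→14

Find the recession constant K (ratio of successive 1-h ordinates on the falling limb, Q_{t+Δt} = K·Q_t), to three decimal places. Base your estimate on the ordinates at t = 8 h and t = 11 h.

Using the recession-limb readings at t = 8 h and t = 11 h: Q falls from 21 to 14 cfs over 3 intervals.
K = (Q₂/Q₁)^(1/3) = (14/21)^(1/3) = 0.874.

K ≈ 0.874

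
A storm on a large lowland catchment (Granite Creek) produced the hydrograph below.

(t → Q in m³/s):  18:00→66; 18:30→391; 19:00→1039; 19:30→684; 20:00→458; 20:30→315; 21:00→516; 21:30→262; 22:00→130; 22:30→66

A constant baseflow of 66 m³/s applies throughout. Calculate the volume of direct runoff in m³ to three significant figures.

V ≈ 5.88 × 10^6 m³

Direct-runoff ordinates (Q − Q_b): 0.0, 325.0, 973.0, 618.0, 392.0, 249.0, 450.0, 196.0, 64.0, 0.0 m³/s.
ΣQ_DR = 3267 m³/s.
With Δt = 0.5 h = 1800 s, V = ΣQ_DR · Δt = 3267 × 1800 = 5.88 × 10^6 m³.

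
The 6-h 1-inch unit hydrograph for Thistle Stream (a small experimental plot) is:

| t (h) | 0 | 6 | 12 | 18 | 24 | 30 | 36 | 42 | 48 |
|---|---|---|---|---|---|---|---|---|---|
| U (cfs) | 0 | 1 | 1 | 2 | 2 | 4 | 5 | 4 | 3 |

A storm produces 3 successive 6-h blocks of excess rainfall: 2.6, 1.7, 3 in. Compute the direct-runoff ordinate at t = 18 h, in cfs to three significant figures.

By discrete convolution, Q_j = Σ (P_i / 1 in) · U_{j−i}.
At t = 18 h (j=3): Q = (2.6/1)·2 + (1.7/1)·1 + (3/1)·1 = 9.90 cfs.

Q ≈ 9.90 cfs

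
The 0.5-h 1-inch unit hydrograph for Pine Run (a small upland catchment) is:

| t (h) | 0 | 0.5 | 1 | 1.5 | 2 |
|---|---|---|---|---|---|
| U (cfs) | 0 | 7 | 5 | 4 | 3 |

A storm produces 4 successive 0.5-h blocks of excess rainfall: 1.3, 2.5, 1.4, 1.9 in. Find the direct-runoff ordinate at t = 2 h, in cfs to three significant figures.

By discrete convolution, Q_j = Σ (P_i / 1 in) · U_{j−i}.
At t = 2 h (j=4): Q = (1.3/1)·3 + (2.5/1)·4 + (1.4/1)·5 + (1.9/1)·7 = 34.2 cfs.

Q ≈ 34.2 cfs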